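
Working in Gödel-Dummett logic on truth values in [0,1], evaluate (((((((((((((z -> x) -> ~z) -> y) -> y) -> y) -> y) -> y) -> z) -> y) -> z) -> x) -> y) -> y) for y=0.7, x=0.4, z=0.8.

(z -> x): 0.8 > 0.4, so result = 0.4
~z: Gödel ¬ of 0.8 = 0 (operand ≠ 0)
((z -> x) -> ~z): 0.4 > 0, so result = 0
(((z -> x) -> ~z) -> y): 0 ≤ 0.7, so result = 1
((((z -> x) -> ~z) -> y) -> y): 1 > 0.7, so result = 0.7
(((((z -> x) -> ~z) -> y) -> y) -> y): 0.7 ≤ 0.7, so result = 1
((((((z -> x) -> ~z) -> y) -> y) -> y) -> y): 1 > 0.7, so result = 0.7
(((((((z -> x) -> ~z) -> y) -> y) -> y) -> y) -> y): 0.7 ≤ 0.7, so result = 1
((((((((z -> x) -> ~z) -> y) -> y) -> y) -> y) -> y) -> z): 1 > 0.8, so result = 0.8
(((((((((z -> x) -> ~z) -> y) -> y) -> y) -> y) -> y) -> z) -> y): 0.8 > 0.7, so result = 0.7
((((((((((z -> x) -> ~z) -> y) -> y) -> y) -> y) -> y) -> z) -> y) -> z): 0.7 ≤ 0.8, so result = 1
(((((((((((z -> x) -> ~z) -> y) -> y) -> y) -> y) -> y) -> z) -> y) -> z) -> x): 1 > 0.4, so result = 0.4
((((((((((((z -> x) -> ~z) -> y) -> y) -> y) -> y) -> y) -> z) -> y) -> z) -> x) -> y): 0.4 ≤ 0.7, so result = 1
(((((((((((((z -> x) -> ~z) -> y) -> y) -> y) -> y) -> y) -> z) -> y) -> z) -> x) -> y) -> y): 1 > 0.7, so result = 0.7

0.70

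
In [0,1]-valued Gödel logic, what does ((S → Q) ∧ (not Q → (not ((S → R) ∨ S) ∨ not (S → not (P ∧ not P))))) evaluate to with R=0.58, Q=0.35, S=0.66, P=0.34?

(S → Q): 0.66 > 0.35, so result = 0.35
not Q: Gödel ¬ of 0.35 = 0 (operand ≠ 0)
(S → R): 0.66 > 0.58, so result = 0.58
((S → R) ∨ S) = max(0.58, 0.66) = 0.66
not ((S → R) ∨ S): Gödel ¬ of 0.66 = 0 (operand ≠ 0)
not P: Gödel ¬ of 0.34 = 0 (operand ≠ 0)
(P ∧ not P) = min(0.34, 0) = 0
not (P ∧ not P): Gödel ¬ of 0 = 1 (operand is 0)
(S → not (P ∧ not P)): 0.66 ≤ 1, so result = 1
not (S → not (P ∧ not P)): Gödel ¬ of 1 = 0 (operand ≠ 0)
(not ((S → R) ∨ S) ∨ not (S → not (P ∧ not P))) = max(0, 0) = 0
(not Q → (not ((S → R) ∨ S) ∨ not (S → not (P ∧ not P)))): 0 ≤ 0, so result = 1
((S → Q) ∧ (not Q → (not ((S → R) ∨ S) ∨ not (S → not (P ∧ not P))))) = min(0.35, 1) = 0.35

0.35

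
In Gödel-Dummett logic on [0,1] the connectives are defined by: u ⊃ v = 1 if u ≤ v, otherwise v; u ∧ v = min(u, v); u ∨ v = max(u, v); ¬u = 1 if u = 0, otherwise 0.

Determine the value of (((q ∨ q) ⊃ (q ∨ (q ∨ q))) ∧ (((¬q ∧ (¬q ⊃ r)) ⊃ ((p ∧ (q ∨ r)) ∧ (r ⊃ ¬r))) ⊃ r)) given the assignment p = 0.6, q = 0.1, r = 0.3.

(q ∨ q) = max(0.1, 0.1) = 0.1
(q ∨ q) = max(0.1, 0.1) = 0.1
(q ∨ (q ∨ q)) = max(0.1, 0.1) = 0.1
((q ∨ q) ⊃ (q ∨ (q ∨ q))): 0.1 ≤ 0.1, so result = 1
¬q: Gödel ¬ of 0.1 = 0 (operand ≠ 0)
¬q: Gödel ¬ of 0.1 = 0 (operand ≠ 0)
(¬q ⊃ r): 0 ≤ 0.3, so result = 1
(¬q ∧ (¬q ⊃ r)) = min(0, 1) = 0
(q ∨ r) = max(0.1, 0.3) = 0.3
(p ∧ (q ∨ r)) = min(0.6, 0.3) = 0.3
¬r: Gödel ¬ of 0.3 = 0 (operand ≠ 0)
(r ⊃ ¬r): 0.3 > 0, so result = 0
((p ∧ (q ∨ r)) ∧ (r ⊃ ¬r)) = min(0.3, 0) = 0
((¬q ∧ (¬q ⊃ r)) ⊃ ((p ∧ (q ∨ r)) ∧ (r ⊃ ¬r))): 0 ≤ 0, so result = 1
(((¬q ∧ (¬q ⊃ r)) ⊃ ((p ∧ (q ∨ r)) ∧ (r ⊃ ¬r))) ⊃ r): 1 > 0.3, so result = 0.3
(((q ∨ q) ⊃ (q ∨ (q ∨ q))) ∧ (((¬q ∧ (¬q ⊃ r)) ⊃ ((p ∧ (q ∨ r)) ∧ (r ⊃ ¬r))) ⊃ r)) = min(1, 0.3) = 0.3

0.30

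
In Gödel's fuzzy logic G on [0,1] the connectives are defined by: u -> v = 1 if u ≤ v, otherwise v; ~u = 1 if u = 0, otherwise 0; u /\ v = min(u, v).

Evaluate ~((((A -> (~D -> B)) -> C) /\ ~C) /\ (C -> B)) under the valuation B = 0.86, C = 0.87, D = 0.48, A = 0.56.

1.00

~D: Gödel ¬ of 0.48 = 0 (operand ≠ 0)
(~D -> B): 0 ≤ 0.86, so result = 1
(A -> (~D -> B)): 0.56 ≤ 1, so result = 1
((A -> (~D -> B)) -> C): 1 > 0.87, so result = 0.87
~C: Gödel ¬ of 0.87 = 0 (operand ≠ 0)
(((A -> (~D -> B)) -> C) /\ ~C) = min(0.87, 0) = 0
(C -> B): 0.87 > 0.86, so result = 0.86
((((A -> (~D -> B)) -> C) /\ ~C) /\ (C -> B)) = min(0, 0.86) = 0
~((((A -> (~D -> B)) -> C) /\ ~C) /\ (C -> B)): Gödel ¬ of 0 = 1 (operand is 0)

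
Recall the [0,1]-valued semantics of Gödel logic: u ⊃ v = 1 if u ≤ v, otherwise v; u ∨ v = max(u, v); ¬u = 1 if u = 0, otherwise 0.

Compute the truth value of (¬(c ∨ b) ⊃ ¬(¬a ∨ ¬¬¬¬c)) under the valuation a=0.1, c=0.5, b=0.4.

1.00

(c ∨ b) = max(0.5, 0.4) = 0.5
¬(c ∨ b): Gödel ¬ of 0.5 = 0 (operand ≠ 0)
¬a: Gödel ¬ of 0.1 = 0 (operand ≠ 0)
¬c: Gödel ¬ of 0.5 = 0 (operand ≠ 0)
¬¬c: Gödel ¬ of 0 = 1 (operand is 0)
¬¬¬c: Gödel ¬ of 1 = 0 (operand ≠ 0)
¬¬¬¬c: Gödel ¬ of 0 = 1 (operand is 0)
(¬a ∨ ¬¬¬¬c) = max(0, 1) = 1
¬(¬a ∨ ¬¬¬¬c): Gödel ¬ of 1 = 0 (operand ≠ 0)
(¬(c ∨ b) ⊃ ¬(¬a ∨ ¬¬¬¬c)): 0 ≤ 0, so result = 1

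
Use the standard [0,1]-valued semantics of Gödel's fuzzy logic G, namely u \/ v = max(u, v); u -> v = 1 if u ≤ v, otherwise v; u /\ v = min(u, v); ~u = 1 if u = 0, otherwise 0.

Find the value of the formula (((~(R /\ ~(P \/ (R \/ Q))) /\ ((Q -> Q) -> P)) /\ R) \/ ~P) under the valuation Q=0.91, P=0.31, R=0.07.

(R \/ Q) = max(0.07, 0.91) = 0.91
(P \/ (R \/ Q)) = max(0.31, 0.91) = 0.91
~(P \/ (R \/ Q)): Gödel ¬ of 0.91 = 0 (operand ≠ 0)
(R /\ ~(P \/ (R \/ Q))) = min(0.07, 0) = 0
~(R /\ ~(P \/ (R \/ Q))): Gödel ¬ of 0 = 1 (operand is 0)
(Q -> Q): 0.91 ≤ 0.91, so result = 1
((Q -> Q) -> P): 1 > 0.31, so result = 0.31
(~(R /\ ~(P \/ (R \/ Q))) /\ ((Q -> Q) -> P)) = min(1, 0.31) = 0.31
((~(R /\ ~(P \/ (R \/ Q))) /\ ((Q -> Q) -> P)) /\ R) = min(0.31, 0.07) = 0.07
~P: Gödel ¬ of 0.31 = 0 (operand ≠ 0)
(((~(R /\ ~(P \/ (R \/ Q))) /\ ((Q -> Q) -> P)) /\ R) \/ ~P) = max(0.07, 0) = 0.07

0.07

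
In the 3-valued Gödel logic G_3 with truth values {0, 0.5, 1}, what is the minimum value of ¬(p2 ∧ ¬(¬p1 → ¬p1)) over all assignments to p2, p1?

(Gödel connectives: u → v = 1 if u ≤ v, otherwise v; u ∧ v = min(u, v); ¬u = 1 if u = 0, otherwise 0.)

Every assignment gives 1. For instance at p2 = 0, p1 = 0:
  ¬p1: Gödel ¬ of 0 = 1 (operand is 0)
  ¬p1: Gödel ¬ of 0 = 1 (operand is 0)
  (¬p1 → ¬p1): 1 ≤ 1, so result = 1
  ¬(¬p1 → ¬p1): Gödel ¬ of 1 = 0 (operand ≠ 0)
  (p2 ∧ ¬(¬p1 → ¬p1)) = min(0, 0) = 0
  ¬(p2 ∧ ¬(¬p1 → ¬p1)): Gödel ¬ of 0 = 1 (operand is 0)
All 9 assignments give value 1 — the formula is a G_3-tautology.

1.00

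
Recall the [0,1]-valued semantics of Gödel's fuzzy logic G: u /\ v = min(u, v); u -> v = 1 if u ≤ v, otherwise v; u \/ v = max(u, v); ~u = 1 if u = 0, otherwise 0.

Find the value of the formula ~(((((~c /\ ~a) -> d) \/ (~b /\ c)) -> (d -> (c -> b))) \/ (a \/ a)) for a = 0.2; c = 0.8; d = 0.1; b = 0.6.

0.00

~c: Gödel ¬ of 0.8 = 0 (operand ≠ 0)
~a: Gödel ¬ of 0.2 = 0 (operand ≠ 0)
(~c /\ ~a) = min(0, 0) = 0
((~c /\ ~a) -> d): 0 ≤ 0.1, so result = 1
~b: Gödel ¬ of 0.6 = 0 (operand ≠ 0)
(~b /\ c) = min(0, 0.8) = 0
(((~c /\ ~a) -> d) \/ (~b /\ c)) = max(1, 0) = 1
(c -> b): 0.8 > 0.6, so result = 0.6
(d -> (c -> b)): 0.1 ≤ 0.6, so result = 1
((((~c /\ ~a) -> d) \/ (~b /\ c)) -> (d -> (c -> b))): 1 ≤ 1, so result = 1
(a \/ a) = max(0.2, 0.2) = 0.2
(((((~c /\ ~a) -> d) \/ (~b /\ c)) -> (d -> (c -> b))) \/ (a \/ a)) = max(1, 0.2) = 1
~(((((~c /\ ~a) -> d) \/ (~b /\ c)) -> (d -> (c -> b))) \/ (a \/ a)): Gödel ¬ of 1 = 0 (operand ≠ 0)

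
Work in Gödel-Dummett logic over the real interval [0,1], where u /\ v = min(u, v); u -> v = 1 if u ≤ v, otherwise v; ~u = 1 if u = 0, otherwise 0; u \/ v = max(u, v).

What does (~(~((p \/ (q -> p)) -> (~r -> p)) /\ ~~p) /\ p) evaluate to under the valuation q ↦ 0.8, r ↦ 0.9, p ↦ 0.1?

0.10

(q -> p): 0.8 > 0.1, so result = 0.1
(p \/ (q -> p)) = max(0.1, 0.1) = 0.1
~r: Gödel ¬ of 0.9 = 0 (operand ≠ 0)
(~r -> p): 0 ≤ 0.1, so result = 1
((p \/ (q -> p)) -> (~r -> p)): 0.1 ≤ 1, so result = 1
~((p \/ (q -> p)) -> (~r -> p)): Gödel ¬ of 1 = 0 (operand ≠ 0)
~p: Gödel ¬ of 0.1 = 0 (operand ≠ 0)
~~p: Gödel ¬ of 0 = 1 (operand is 0)
(~((p \/ (q -> p)) -> (~r -> p)) /\ ~~p) = min(0, 1) = 0
~(~((p \/ (q -> p)) -> (~r -> p)) /\ ~~p): Gödel ¬ of 0 = 1 (operand is 0)
(~(~((p \/ (q -> p)) -> (~r -> p)) /\ ~~p) /\ p) = min(1, 0.1) = 0.1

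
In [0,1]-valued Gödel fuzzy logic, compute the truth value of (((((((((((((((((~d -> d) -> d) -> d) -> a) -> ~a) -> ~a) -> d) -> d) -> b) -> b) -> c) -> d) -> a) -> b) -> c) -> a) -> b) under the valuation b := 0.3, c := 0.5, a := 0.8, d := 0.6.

0.30

~d: Gödel ¬ of 0.6 = 0 (operand ≠ 0)
(~d -> d): 0 ≤ 0.6, so result = 1
((~d -> d) -> d): 1 > 0.6, so result = 0.6
(((~d -> d) -> d) -> d): 0.6 ≤ 0.6, so result = 1
((((~d -> d) -> d) -> d) -> a): 1 > 0.8, so result = 0.8
~a: Gödel ¬ of 0.8 = 0 (operand ≠ 0)
(((((~d -> d) -> d) -> d) -> a) -> ~a): 0.8 > 0, so result = 0
~a: Gödel ¬ of 0.8 = 0 (operand ≠ 0)
((((((~d -> d) -> d) -> d) -> a) -> ~a) -> ~a): 0 ≤ 0, so result = 1
(((((((~d -> d) -> d) -> d) -> a) -> ~a) -> ~a) -> d): 1 > 0.6, so result = 0.6
((((((((~d -> d) -> d) -> d) -> a) -> ~a) -> ~a) -> d) -> d): 0.6 ≤ 0.6, so result = 1
(((((((((~d -> d) -> d) -> d) -> a) -> ~a) -> ~a) -> d) -> d) -> b): 1 > 0.3, so result = 0.3
((((((((((~d -> d) -> d) -> d) -> a) -> ~a) -> ~a) -> d) -> d) -> b) -> b): 0.3 ≤ 0.3, so result = 1
(((((((((((~d -> d) -> d) -> d) -> a) -> ~a) -> ~a) -> d) -> d) -> b) -> b) -> c): 1 > 0.5, so result = 0.5
((((((((((((~d -> d) -> d) -> d) -> a) -> ~a) -> ~a) -> d) -> d) -> b) -> b) -> c) -> d): 0.5 ≤ 0.6, so result = 1
(((((((((((((~d -> d) -> d) -> d) -> a) -> ~a) -> ~a) -> d) -> d) -> b) -> b) -> c) -> d) -> a): 1 > 0.8, so result = 0.8
((((((((((((((~d -> d) -> d) -> d) -> a) -> ~a) -> ~a) -> d) -> d) -> b) -> b) -> c) -> d) -> a) -> b): 0.8 > 0.3, so result = 0.3
(((((((((((((((~d -> d) -> d) -> d) -> a) -> ~a) -> ~a) -> d) -> d) -> b) -> b) -> c) -> d) -> a) -> b) -> c): 0.3 ≤ 0.5, so result = 1
((((((((((((((((~d -> d) -> d) -> d) -> a) -> ~a) -> ~a) -> d) -> d) -> b) -> b) -> c) -> d) -> a) -> b) -> c) -> a): 1 > 0.8, so result = 0.8
(((((((((((((((((~d -> d) -> d) -> d) -> a) -> ~a) -> ~a) -> d) -> d) -> b) -> b) -> c) -> d) -> a) -> b) -> c) -> a) -> b): 0.8 > 0.3, so result = 0.3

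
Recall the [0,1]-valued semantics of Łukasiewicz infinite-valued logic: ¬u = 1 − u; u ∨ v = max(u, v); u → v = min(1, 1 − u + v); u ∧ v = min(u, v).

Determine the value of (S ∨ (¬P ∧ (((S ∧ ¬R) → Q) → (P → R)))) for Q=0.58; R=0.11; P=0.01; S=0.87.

¬P: Łukasiewicz ¬ gives 1 − 0.01 = 0.99
¬R: Łukasiewicz ¬ gives 1 − 0.11 = 0.89
(S ∧ ¬R) = min(0.87, 0.89) = 0.87
((S ∧ ¬R) → Q): min(1, 1 − 0.87 + 0.58) = 0.71
(P → R): min(1, 1 − 0.01 + 0.11) = 1
(((S ∧ ¬R) → Q) → (P → R)): min(1, 1 − 0.71 + 1) = 1
(¬P ∧ (((S ∧ ¬R) → Q) → (P → R))) = min(0.99, 1) = 0.99
(S ∨ (¬P ∧ (((S ∧ ¬R) → Q) → (P → R)))) = max(0.87, 0.99) = 0.99

0.99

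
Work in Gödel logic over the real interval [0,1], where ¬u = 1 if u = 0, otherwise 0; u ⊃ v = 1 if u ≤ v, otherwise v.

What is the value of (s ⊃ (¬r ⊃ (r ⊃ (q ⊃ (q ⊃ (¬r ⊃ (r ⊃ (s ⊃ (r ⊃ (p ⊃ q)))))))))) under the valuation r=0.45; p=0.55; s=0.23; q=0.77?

1.00

¬r: Gödel ¬ of 0.45 = 0 (operand ≠ 0)
¬r: Gödel ¬ of 0.45 = 0 (operand ≠ 0)
(p ⊃ q): 0.55 ≤ 0.77, so result = 1
(r ⊃ (p ⊃ q)): 0.45 ≤ 1, so result = 1
(s ⊃ (r ⊃ (p ⊃ q))): 0.23 ≤ 1, so result = 1
(r ⊃ (s ⊃ (r ⊃ (p ⊃ q)))): 0.45 ≤ 1, so result = 1
(¬r ⊃ (r ⊃ (s ⊃ (r ⊃ (p ⊃ q))))): 0 ≤ 1, so result = 1
(q ⊃ (¬r ⊃ (r ⊃ (s ⊃ (r ⊃ (p ⊃ q)))))): 0.77 ≤ 1, so result = 1
(q ⊃ (q ⊃ (¬r ⊃ (r ⊃ (s ⊃ (r ⊃ (p ⊃ q))))))): 0.77 ≤ 1, so result = 1
(r ⊃ (q ⊃ (q ⊃ (¬r ⊃ (r ⊃ (s ⊃ (r ⊃ (p ⊃ q)))))))): 0.45 ≤ 1, so result = 1
(¬r ⊃ (r ⊃ (q ⊃ (q ⊃ (¬r ⊃ (r ⊃ (s ⊃ (r ⊃ (p ⊃ q))))))))): 0 ≤ 1, so result = 1
(s ⊃ (¬r ⊃ (r ⊃ (q ⊃ (q ⊃ (¬r ⊃ (r ⊃ (s ⊃ (r ⊃ (p ⊃ q)))))))))): 0.23 ≤ 1, so result = 1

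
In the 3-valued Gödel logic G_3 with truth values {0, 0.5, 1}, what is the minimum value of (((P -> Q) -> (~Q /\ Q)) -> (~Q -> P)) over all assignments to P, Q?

0.50

The minimum is attained at P = 0.5, Q = 0:
  (P -> Q): 0.5 > 0, so result = 0
  ~Q: Gödel ¬ of 0 = 1 (operand is 0)
  (~Q /\ Q) = min(1, 0) = 0
  ((P -> Q) -> (~Q /\ Q)): 0 ≤ 0, so result = 1
  ~Q: Gödel ¬ of 0 = 1 (operand is 0)
  (~Q -> P): 1 > 0.5, so result = 0.5
  (((P -> Q) -> (~Q /\ Q)) -> (~Q -> P)): 1 > 0.5, so result = 0.5
Checking all 9 assignments confirms none give a value below 0.50.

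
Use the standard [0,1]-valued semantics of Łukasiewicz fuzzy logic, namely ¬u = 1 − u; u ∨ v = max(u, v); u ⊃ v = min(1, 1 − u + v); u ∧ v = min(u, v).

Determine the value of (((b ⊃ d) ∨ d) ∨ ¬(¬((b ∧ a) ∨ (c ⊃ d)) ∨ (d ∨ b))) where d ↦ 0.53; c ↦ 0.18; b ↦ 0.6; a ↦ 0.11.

(b ⊃ d): min(1, 1 − 0.6 + 0.53) = 0.93
((b ⊃ d) ∨ d) = max(0.93, 0.53) = 0.93
(b ∧ a) = min(0.6, 0.11) = 0.11
(c ⊃ d): min(1, 1 − 0.18 + 0.53) = 1
((b ∧ a) ∨ (c ⊃ d)) = max(0.11, 1) = 1
¬((b ∧ a) ∨ (c ⊃ d)): Łukasiewicz ¬ gives 1 − 1 = 0
(d ∨ b) = max(0.53, 0.6) = 0.6
(¬((b ∧ a) ∨ (c ⊃ d)) ∨ (d ∨ b)) = max(0, 0.6) = 0.6
¬(¬((b ∧ a) ∨ (c ⊃ d)) ∨ (d ∨ b)): Łukasiewicz ¬ gives 1 − 0.6 = 0.4
(((b ⊃ d) ∨ d) ∨ ¬(¬((b ∧ a) ∨ (c ⊃ d)) ∨ (d ∨ b))) = max(0.93, 0.4) = 0.93

0.93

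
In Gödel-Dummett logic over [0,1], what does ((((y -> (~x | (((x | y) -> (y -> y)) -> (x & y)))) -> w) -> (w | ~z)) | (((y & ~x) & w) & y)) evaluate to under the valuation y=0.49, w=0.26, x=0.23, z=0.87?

0.26

~x: Gödel ¬ of 0.23 = 0 (operand ≠ 0)
(x | y) = max(0.23, 0.49) = 0.49
(y -> y): 0.49 ≤ 0.49, so result = 1
((x | y) -> (y -> y)): 0.49 ≤ 1, so result = 1
(x & y) = min(0.23, 0.49) = 0.23
(((x | y) -> (y -> y)) -> (x & y)): 1 > 0.23, so result = 0.23
(~x | (((x | y) -> (y -> y)) -> (x & y))) = max(0, 0.23) = 0.23
(y -> (~x | (((x | y) -> (y -> y)) -> (x & y)))): 0.49 > 0.23, so result = 0.23
((y -> (~x | (((x | y) -> (y -> y)) -> (x & y)))) -> w): 0.23 ≤ 0.26, so result = 1
~z: Gödel ¬ of 0.87 = 0 (operand ≠ 0)
(w | ~z) = max(0.26, 0) = 0.26
(((y -> (~x | (((x | y) -> (y -> y)) -> (x & y)))) -> w) -> (w | ~z)): 1 > 0.26, so result = 0.26
~x: Gödel ¬ of 0.23 = 0 (operand ≠ 0)
(y & ~x) = min(0.49, 0) = 0
((y & ~x) & w) = min(0, 0.26) = 0
(((y & ~x) & w) & y) = min(0, 0.49) = 0
((((y -> (~x | (((x | y) -> (y -> y)) -> (x & y)))) -> w) -> (w | ~z)) | (((y & ~x) & w) & y)) = max(0.26, 0) = 0.26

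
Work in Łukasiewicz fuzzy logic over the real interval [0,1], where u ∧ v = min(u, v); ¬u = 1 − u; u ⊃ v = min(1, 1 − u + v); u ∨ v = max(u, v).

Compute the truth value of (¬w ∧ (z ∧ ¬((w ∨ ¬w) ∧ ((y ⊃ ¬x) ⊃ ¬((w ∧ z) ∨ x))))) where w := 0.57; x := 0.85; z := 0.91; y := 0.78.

¬w: Łukasiewicz ¬ gives 1 − 0.57 = 0.43
¬w: Łukasiewicz ¬ gives 1 − 0.57 = 0.43
(w ∨ ¬w) = max(0.57, 0.43) = 0.57
¬x: Łukasiewicz ¬ gives 1 − 0.85 = 0.15
(y ⊃ ¬x): min(1, 1 − 0.78 + 0.15) = 0.37
(w ∧ z) = min(0.57, 0.91) = 0.57
((w ∧ z) ∨ x) = max(0.57, 0.85) = 0.85
¬((w ∧ z) ∨ x): Łukasiewicz ¬ gives 1 − 0.85 = 0.15
((y ⊃ ¬x) ⊃ ¬((w ∧ z) ∨ x)): min(1, 1 − 0.37 + 0.15) = 0.78
((w ∨ ¬w) ∧ ((y ⊃ ¬x) ⊃ ¬((w ∧ z) ∨ x))) = min(0.57, 0.78) = 0.57
¬((w ∨ ¬w) ∧ ((y ⊃ ¬x) ⊃ ¬((w ∧ z) ∨ x))): Łukasiewicz ¬ gives 1 − 0.57 = 0.43
(z ∧ ¬((w ∨ ¬w) ∧ ((y ⊃ ¬x) ⊃ ¬((w ∧ z) ∨ x)))) = min(0.91, 0.43) = 0.43
(¬w ∧ (z ∧ ¬((w ∨ ¬w) ∧ ((y ⊃ ¬x) ⊃ ¬((w ∧ z) ∨ x))))) = min(0.43, 0.43) = 0.43

0.43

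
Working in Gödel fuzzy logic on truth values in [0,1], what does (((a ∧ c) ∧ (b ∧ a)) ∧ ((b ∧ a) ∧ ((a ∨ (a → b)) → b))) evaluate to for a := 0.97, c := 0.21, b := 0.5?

0.21

(a ∧ c) = min(0.97, 0.21) = 0.21
(b ∧ a) = min(0.5, 0.97) = 0.5
((a ∧ c) ∧ (b ∧ a)) = min(0.21, 0.5) = 0.21
(b ∧ a) = min(0.5, 0.97) = 0.5
(a → b): 0.97 > 0.5, so result = 0.5
(a ∨ (a → b)) = max(0.97, 0.5) = 0.97
((a ∨ (a → b)) → b): 0.97 > 0.5, so result = 0.5
((b ∧ a) ∧ ((a ∨ (a → b)) → b)) = min(0.5, 0.5) = 0.5
(((a ∧ c) ∧ (b ∧ a)) ∧ ((b ∧ a) ∧ ((a ∨ (a → b)) → b))) = min(0.21, 0.5) = 0.21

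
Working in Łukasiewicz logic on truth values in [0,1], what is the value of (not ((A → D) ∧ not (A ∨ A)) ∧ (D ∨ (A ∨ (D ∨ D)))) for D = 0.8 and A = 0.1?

0.10

(A → D): min(1, 1 − 0.1 + 0.8) = 1
(A ∨ A) = max(0.1, 0.1) = 0.1
not (A ∨ A): Łukasiewicz ¬ gives 1 − 0.1 = 0.9
((A → D) ∧ not (A ∨ A)) = min(1, 0.9) = 0.9
not ((A → D) ∧ not (A ∨ A)): Łukasiewicz ¬ gives 1 − 0.9 = 0.1
(D ∨ D) = max(0.8, 0.8) = 0.8
(A ∨ (D ∨ D)) = max(0.1, 0.8) = 0.8
(D ∨ (A ∨ (D ∨ D))) = max(0.8, 0.8) = 0.8
(not ((A → D) ∧ not (A ∨ A)) ∧ (D ∨ (A ∨ (D ∨ D)))) = min(0.1, 0.8) = 0.1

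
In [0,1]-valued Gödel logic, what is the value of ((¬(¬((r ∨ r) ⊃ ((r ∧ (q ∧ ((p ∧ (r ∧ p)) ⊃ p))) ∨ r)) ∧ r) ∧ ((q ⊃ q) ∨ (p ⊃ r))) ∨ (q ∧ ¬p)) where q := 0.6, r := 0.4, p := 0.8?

1.00

(r ∨ r) = max(0.4, 0.4) = 0.4
(r ∧ p) = min(0.4, 0.8) = 0.4
(p ∧ (r ∧ p)) = min(0.8, 0.4) = 0.4
((p ∧ (r ∧ p)) ⊃ p): 0.4 ≤ 0.8, so result = 1
(q ∧ ((p ∧ (r ∧ p)) ⊃ p)) = min(0.6, 1) = 0.6
(r ∧ (q ∧ ((p ∧ (r ∧ p)) ⊃ p))) = min(0.4, 0.6) = 0.4
((r ∧ (q ∧ ((p ∧ (r ∧ p)) ⊃ p))) ∨ r) = max(0.4, 0.4) = 0.4
((r ∨ r) ⊃ ((r ∧ (q ∧ ((p ∧ (r ∧ p)) ⊃ p))) ∨ r)): 0.4 ≤ 0.4, so result = 1
¬((r ∨ r) ⊃ ((r ∧ (q ∧ ((p ∧ (r ∧ p)) ⊃ p))) ∨ r)): Gödel ¬ of 1 = 0 (operand ≠ 0)
(¬((r ∨ r) ⊃ ((r ∧ (q ∧ ((p ∧ (r ∧ p)) ⊃ p))) ∨ r)) ∧ r) = min(0, 0.4) = 0
¬(¬((r ∨ r) ⊃ ((r ∧ (q ∧ ((p ∧ (r ∧ p)) ⊃ p))) ∨ r)) ∧ r): Gödel ¬ of 0 = 1 (operand is 0)
(q ⊃ q): 0.6 ≤ 0.6, so result = 1
(p ⊃ r): 0.8 > 0.4, so result = 0.4
((q ⊃ q) ∨ (p ⊃ r)) = max(1, 0.4) = 1
(¬(¬((r ∨ r) ⊃ ((r ∧ (q ∧ ((p ∧ (r ∧ p)) ⊃ p))) ∨ r)) ∧ r) ∧ ((q ⊃ q) ∨ (p ⊃ r))) = min(1, 1) = 1
¬p: Gödel ¬ of 0.8 = 0 (operand ≠ 0)
(q ∧ ¬p) = min(0.6, 0) = 0
((¬(¬((r ∨ r) ⊃ ((r ∧ (q ∧ ((p ∧ (r ∧ p)) ⊃ p))) ∨ r)) ∧ r) ∧ ((q ⊃ q) ∨ (p ⊃ r))) ∨ (q ∧ ¬p)) = max(1, 0) = 1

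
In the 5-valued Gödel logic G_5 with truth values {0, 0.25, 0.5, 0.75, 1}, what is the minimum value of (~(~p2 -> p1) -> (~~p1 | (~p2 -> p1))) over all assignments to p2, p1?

The minimum is attained at p2 = 0, p1 = 0:
  ~p2: Gödel ¬ of 0 = 1 (operand is 0)
  (~p2 -> p1): 1 > 0, so result = 0
  ~(~p2 -> p1): Gödel ¬ of 0 = 1 (operand is 0)
  ~p1: Gödel ¬ of 0 = 1 (operand is 0)
  ~~p1: Gödel ¬ of 1 = 0 (operand ≠ 0)
  ~p2: Gödel ¬ of 0 = 1 (operand is 0)
  (~p2 -> p1): 1 > 0, so result = 0
  (~~p1 | (~p2 -> p1)) = max(0, 0) = 0
  (~(~p2 -> p1) -> (~~p1 | (~p2 -> p1))): 1 > 0, so result = 0
Checking all 25 assignments confirms none give a value below 0.00.

0.00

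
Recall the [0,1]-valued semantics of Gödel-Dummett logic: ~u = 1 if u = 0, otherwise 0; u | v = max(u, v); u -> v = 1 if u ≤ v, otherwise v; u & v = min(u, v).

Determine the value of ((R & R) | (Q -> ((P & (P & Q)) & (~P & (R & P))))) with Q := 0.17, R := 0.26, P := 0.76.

0.26

(R & R) = min(0.26, 0.26) = 0.26
(P & Q) = min(0.76, 0.17) = 0.17
(P & (P & Q)) = min(0.76, 0.17) = 0.17
~P: Gödel ¬ of 0.76 = 0 (operand ≠ 0)
(R & P) = min(0.26, 0.76) = 0.26
(~P & (R & P)) = min(0, 0.26) = 0
((P & (P & Q)) & (~P & (R & P))) = min(0.17, 0) = 0
(Q -> ((P & (P & Q)) & (~P & (R & P)))): 0.17 > 0, so result = 0
((R & R) | (Q -> ((P & (P & Q)) & (~P & (R & P))))) = max(0.26, 0) = 0.26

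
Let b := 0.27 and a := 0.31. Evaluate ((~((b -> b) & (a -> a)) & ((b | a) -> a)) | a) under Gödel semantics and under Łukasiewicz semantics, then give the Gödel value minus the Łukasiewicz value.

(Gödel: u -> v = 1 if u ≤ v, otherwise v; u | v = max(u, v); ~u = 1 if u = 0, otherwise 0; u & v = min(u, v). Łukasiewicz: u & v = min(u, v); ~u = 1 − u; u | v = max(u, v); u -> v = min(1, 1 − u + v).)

0.00

Gödel evaluation:
  (b -> b): 0.27 ≤ 0.27, so result = 1
  (a -> a): 0.31 ≤ 0.31, so result = 1
  ((b -> b) & (a -> a)) = min(1, 1) = 1
  ~((b -> b) & (a -> a)): Gödel ¬ of 1 = 0 (operand ≠ 0)
  (b | a) = max(0.27, 0.31) = 0.31
  ((b | a) -> a): 0.31 ≤ 0.31, so result = 1
  (~((b -> b) & (a -> a)) & ((b | a) -> a)) = min(0, 1) = 0
  ((~((b -> b) & (a -> a)) & ((b | a) -> a)) | a) = max(0, 0.31) = 0.31
  Gödel value = 0.31
Łukasiewicz evaluation:
  (b -> b): min(1, 1 − 0.27 + 0.27) = 1
  (a -> a): min(1, 1 − 0.31 + 0.31) = 1
  ((b -> b) & (a -> a)) = min(1, 1) = 1
  ~((b -> b) & (a -> a)): Łukasiewicz ¬ gives 1 − 1 = 0
  (b | a) = max(0.27, 0.31) = 0.31
  ((b | a) -> a): min(1, 1 − 0.31 + 0.31) = 1
  (~((b -> b) & (a -> a)) & ((b | a) -> a)) = min(0, 1) = 0
  ((~((b -> b) & (a -> a)) & ((b | a) -> a)) | a) = max(0, 0.31) = 0.31
  Łukasiewicz value = 0.31
Difference: 0.31 − 0.31 = 0.00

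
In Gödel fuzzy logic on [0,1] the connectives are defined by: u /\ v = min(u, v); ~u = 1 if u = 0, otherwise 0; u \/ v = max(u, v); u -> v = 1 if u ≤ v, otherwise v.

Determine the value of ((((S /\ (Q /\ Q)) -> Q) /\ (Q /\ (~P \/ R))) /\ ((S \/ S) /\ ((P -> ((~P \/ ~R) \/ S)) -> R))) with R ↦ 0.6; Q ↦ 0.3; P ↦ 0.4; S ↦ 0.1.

(Q /\ Q) = min(0.3, 0.3) = 0.3
(S /\ (Q /\ Q)) = min(0.1, 0.3) = 0.1
((S /\ (Q /\ Q)) -> Q): 0.1 ≤ 0.3, so result = 1
~P: Gödel ¬ of 0.4 = 0 (operand ≠ 0)
(~P \/ R) = max(0, 0.6) = 0.6
(Q /\ (~P \/ R)) = min(0.3, 0.6) = 0.3
(((S /\ (Q /\ Q)) -> Q) /\ (Q /\ (~P \/ R))) = min(1, 0.3) = 0.3
(S \/ S) = max(0.1, 0.1) = 0.1
~P: Gödel ¬ of 0.4 = 0 (operand ≠ 0)
~R: Gödel ¬ of 0.6 = 0 (operand ≠ 0)
(~P \/ ~R) = max(0, 0) = 0
((~P \/ ~R) \/ S) = max(0, 0.1) = 0.1
(P -> ((~P \/ ~R) \/ S)): 0.4 > 0.1, so result = 0.1
((P -> ((~P \/ ~R) \/ S)) -> R): 0.1 ≤ 0.6, so result = 1
((S \/ S) /\ ((P -> ((~P \/ ~R) \/ S)) -> R)) = min(0.1, 1) = 0.1
((((S /\ (Q /\ Q)) -> Q) /\ (Q /\ (~P \/ R))) /\ ((S \/ S) /\ ((P -> ((~P \/ ~R) \/ S)) -> R))) = min(0.3, 0.1) = 0.1

0.10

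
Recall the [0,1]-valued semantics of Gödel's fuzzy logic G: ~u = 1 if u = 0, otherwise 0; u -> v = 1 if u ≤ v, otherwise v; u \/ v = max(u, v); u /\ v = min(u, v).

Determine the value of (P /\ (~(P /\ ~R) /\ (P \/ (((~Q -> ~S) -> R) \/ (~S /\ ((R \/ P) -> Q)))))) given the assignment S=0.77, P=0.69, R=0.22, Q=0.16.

~R: Gödel ¬ of 0.22 = 0 (operand ≠ 0)
(P /\ ~R) = min(0.69, 0) = 0
~(P /\ ~R): Gödel ¬ of 0 = 1 (operand is 0)
~Q: Gödel ¬ of 0.16 = 0 (operand ≠ 0)
~S: Gödel ¬ of 0.77 = 0 (operand ≠ 0)
(~Q -> ~S): 0 ≤ 0, so result = 1
((~Q -> ~S) -> R): 1 > 0.22, so result = 0.22
~S: Gödel ¬ of 0.77 = 0 (operand ≠ 0)
(R \/ P) = max(0.22, 0.69) = 0.69
((R \/ P) -> Q): 0.69 > 0.16, so result = 0.16
(~S /\ ((R \/ P) -> Q)) = min(0, 0.16) = 0
(((~Q -> ~S) -> R) \/ (~S /\ ((R \/ P) -> Q))) = max(0.22, 0) = 0.22
(P \/ (((~Q -> ~S) -> R) \/ (~S /\ ((R \/ P) -> Q)))) = max(0.69, 0.22) = 0.69
(~(P /\ ~R) /\ (P \/ (((~Q -> ~S) -> R) \/ (~S /\ ((R \/ P) -> Q))))) = min(1, 0.69) = 0.69
(P /\ (~(P /\ ~R) /\ (P \/ (((~Q -> ~S) -> R) \/ (~S /\ ((R \/ P) -> Q)))))) = min(0.69, 0.69) = 0.69

0.69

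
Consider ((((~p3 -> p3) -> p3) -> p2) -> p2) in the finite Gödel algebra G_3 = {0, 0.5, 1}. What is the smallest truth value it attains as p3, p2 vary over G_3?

The minimum is attained at p3 = 0.5, p2 = 0.5:
  ~p3: Gödel ¬ of 0.5 = 0 (operand ≠ 0)
  (~p3 -> p3): 0 ≤ 0.5, so result = 1
  ((~p3 -> p3) -> p3): 1 > 0.5, so result = 0.5
  (((~p3 -> p3) -> p3) -> p2): 0.5 ≤ 0.5, so result = 1
  ((((~p3 -> p3) -> p3) -> p2) -> p2): 1 > 0.5, so result = 0.5
Checking all 9 assignments confirms none give a value below 0.50.

0.50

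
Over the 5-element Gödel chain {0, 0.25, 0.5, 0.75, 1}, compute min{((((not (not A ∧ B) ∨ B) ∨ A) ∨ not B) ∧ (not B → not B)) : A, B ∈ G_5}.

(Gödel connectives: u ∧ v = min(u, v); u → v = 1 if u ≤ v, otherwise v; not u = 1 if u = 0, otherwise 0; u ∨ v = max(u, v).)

0.25

The minimum is attained at A = 0, B = 0.25:
  not A: Gödel ¬ of 0 = 1 (operand is 0)
  (not A ∧ B) = min(1, 0.25) = 0.25
  not (not A ∧ B): Gödel ¬ of 0.25 = 0 (operand ≠ 0)
  (not (not A ∧ B) ∨ B) = max(0, 0.25) = 0.25
  ((not (not A ∧ B) ∨ B) ∨ A) = max(0.25, 0) = 0.25
  not B: Gödel ¬ of 0.25 = 0 (operand ≠ 0)
  (((not (not A ∧ B) ∨ B) ∨ A) ∨ not B) = max(0.25, 0) = 0.25
  not B: Gödel ¬ of 0.25 = 0 (operand ≠ 0)
  not B: Gödel ¬ of 0.25 = 0 (operand ≠ 0)
  (not B → not B): 0 ≤ 0, so result = 1
  ((((not (not A ∧ B) ∨ B) ∨ A) ∨ not B) ∧ (not B → not B)) = min(0.25, 1) = 0.25
Checking all 25 assignments confirms none give a value below 0.25.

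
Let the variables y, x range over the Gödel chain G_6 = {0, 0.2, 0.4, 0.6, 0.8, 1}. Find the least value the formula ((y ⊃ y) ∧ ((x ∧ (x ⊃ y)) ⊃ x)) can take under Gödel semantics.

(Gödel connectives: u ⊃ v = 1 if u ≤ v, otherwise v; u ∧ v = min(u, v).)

Every assignment gives 1. For instance at y = 0, x = 0:
  (y ⊃ y): 0 ≤ 0, so result = 1
  (x ⊃ y): 0 ≤ 0, so result = 1
  (x ∧ (x ⊃ y)) = min(0, 1) = 0
  ((x ∧ (x ⊃ y)) ⊃ x): 0 ≤ 0, so result = 1
  ((y ⊃ y) ∧ ((x ∧ (x ⊃ y)) ⊃ x)) = min(1, 1) = 1
All 36 assignments give value 1 — the formula is a G_6-tautology.

1.00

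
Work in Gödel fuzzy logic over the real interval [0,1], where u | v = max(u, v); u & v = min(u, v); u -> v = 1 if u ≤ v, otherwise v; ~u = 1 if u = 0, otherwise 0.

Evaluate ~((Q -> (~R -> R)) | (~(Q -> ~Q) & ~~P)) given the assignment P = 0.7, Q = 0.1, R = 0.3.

~R: Gödel ¬ of 0.3 = 0 (operand ≠ 0)
(~R -> R): 0 ≤ 0.3, so result = 1
(Q -> (~R -> R)): 0.1 ≤ 1, so result = 1
~Q: Gödel ¬ of 0.1 = 0 (operand ≠ 0)
(Q -> ~Q): 0.1 > 0, so result = 0
~(Q -> ~Q): Gödel ¬ of 0 = 1 (operand is 0)
~P: Gödel ¬ of 0.7 = 0 (operand ≠ 0)
~~P: Gödel ¬ of 0 = 1 (operand is 0)
(~(Q -> ~Q) & ~~P) = min(1, 1) = 1
((Q -> (~R -> R)) | (~(Q -> ~Q) & ~~P)) = max(1, 1) = 1
~((Q -> (~R -> R)) | (~(Q -> ~Q) & ~~P)): Gödel ¬ of 1 = 0 (operand ≠ 0)

0.00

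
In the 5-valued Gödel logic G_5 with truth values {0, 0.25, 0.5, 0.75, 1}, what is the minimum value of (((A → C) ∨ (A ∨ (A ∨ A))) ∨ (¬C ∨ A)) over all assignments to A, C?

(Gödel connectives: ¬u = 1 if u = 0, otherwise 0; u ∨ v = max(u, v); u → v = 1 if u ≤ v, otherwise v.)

0.50

The minimum is attained at A = 0.5, C = 0.25:
  (A → C): 0.5 > 0.25, so result = 0.25
  (A ∨ A) = max(0.5, 0.5) = 0.5
  (A ∨ (A ∨ A)) = max(0.5, 0.5) = 0.5
  ((A → C) ∨ (A ∨ (A ∨ A))) = max(0.25, 0.5) = 0.5
  ¬C: Gödel ¬ of 0.25 = 0 (operand ≠ 0)
  (¬C ∨ A) = max(0, 0.5) = 0.5
  (((A → C) ∨ (A ∨ (A ∨ A))) ∨ (¬C ∨ A)) = max(0.5, 0.5) = 0.5
Checking all 25 assignments confirms none give a value below 0.50.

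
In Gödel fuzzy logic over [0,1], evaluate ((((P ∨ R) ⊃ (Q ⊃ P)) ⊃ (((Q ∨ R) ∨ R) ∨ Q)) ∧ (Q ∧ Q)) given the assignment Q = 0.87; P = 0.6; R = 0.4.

0.87

(P ∨ R) = max(0.6, 0.4) = 0.6
(Q ⊃ P): 0.87 > 0.6, so result = 0.6
((P ∨ R) ⊃ (Q ⊃ P)): 0.6 ≤ 0.6, so result = 1
(Q ∨ R) = max(0.87, 0.4) = 0.87
((Q ∨ R) ∨ R) = max(0.87, 0.4) = 0.87
(((Q ∨ R) ∨ R) ∨ Q) = max(0.87, 0.87) = 0.87
(((P ∨ R) ⊃ (Q ⊃ P)) ⊃ (((Q ∨ R) ∨ R) ∨ Q)): 1 > 0.87, so result = 0.87
(Q ∧ Q) = min(0.87, 0.87) = 0.87
((((P ∨ R) ⊃ (Q ⊃ P)) ⊃ (((Q ∨ R) ∨ R) ∨ Q)) ∧ (Q ∧ Q)) = min(0.87, 0.87) = 0.87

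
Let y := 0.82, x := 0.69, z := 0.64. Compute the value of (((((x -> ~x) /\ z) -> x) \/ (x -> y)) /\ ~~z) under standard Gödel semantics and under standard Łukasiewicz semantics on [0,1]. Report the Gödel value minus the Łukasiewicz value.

0.36

Gödel evaluation:
  ~x: Gödel ¬ of 0.69 = 0 (operand ≠ 0)
  (x -> ~x): 0.69 > 0, so result = 0
  ((x -> ~x) /\ z) = min(0, 0.64) = 0
  (((x -> ~x) /\ z) -> x): 0 ≤ 0.69, so result = 1
  (x -> y): 0.69 ≤ 0.82, so result = 1
  ((((x -> ~x) /\ z) -> x) \/ (x -> y)) = max(1, 1) = 1
  ~z: Gödel ¬ of 0.64 = 0 (operand ≠ 0)
  ~~z: Gödel ¬ of 0 = 1 (operand is 0)
  (((((x -> ~x) /\ z) -> x) \/ (x -> y)) /\ ~~z) = min(1, 1) = 1
  Gödel value = 1
Łukasiewicz evaluation:
  ~x: Łukasiewicz ¬ gives 1 − 0.69 = 0.31
  (x -> ~x): min(1, 1 − 0.69 + 0.31) = 0.62
  ((x -> ~x) /\ z) = min(0.62, 0.64) = 0.62
  (((x -> ~x) /\ z) -> x): min(1, 1 − 0.62 + 0.69) = 1
  (x -> y): min(1, 1 − 0.69 + 0.82) = 1
  ((((x -> ~x) /\ z) -> x) \/ (x -> y)) = max(1, 1) = 1
  ~z: Łukasiewicz ¬ gives 1 − 0.64 = 0.36
  ~~z: Łukasiewicz ¬ gives 1 − 0.36 = 0.64
  (((((x -> ~x) /\ z) -> x) \/ (x -> y)) /\ ~~z) = min(1, 0.64) = 0.64
  Łukasiewicz value = 0.64
Difference: 1 − 0.64 = 0.36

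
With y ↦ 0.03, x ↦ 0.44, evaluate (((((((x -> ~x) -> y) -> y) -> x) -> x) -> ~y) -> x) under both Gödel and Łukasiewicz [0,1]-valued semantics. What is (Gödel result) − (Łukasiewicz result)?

0.53

Gödel evaluation:
  ~x: Gödel ¬ of 0.44 = 0 (operand ≠ 0)
  (x -> ~x): 0.44 > 0, so result = 0
  ((x -> ~x) -> y): 0 ≤ 0.03, so result = 1
  (((x -> ~x) -> y) -> y): 1 > 0.03, so result = 0.03
  ((((x -> ~x) -> y) -> y) -> x): 0.03 ≤ 0.44, so result = 1
  (((((x -> ~x) -> y) -> y) -> x) -> x): 1 > 0.44, so result = 0.44
  ~y: Gödel ¬ of 0.03 = 0 (operand ≠ 0)
  ((((((x -> ~x) -> y) -> y) -> x) -> x) -> ~y): 0.44 > 0, so result = 0
  (((((((x -> ~x) -> y) -> y) -> x) -> x) -> ~y) -> x): 0 ≤ 0.44, so result = 1
  Gödel value = 1
Łukasiewicz evaluation:
  ~x: Łukasiewicz ¬ gives 1 − 0.44 = 0.56
  (x -> ~x): min(1, 1 − 0.44 + 0.56) = 1
  ((x -> ~x) -> y): min(1, 1 − 1 + 0.03) = 0.03
  (((x -> ~x) -> y) -> y): min(1, 1 − 0.03 + 0.03) = 1
  ((((x -> ~x) -> y) -> y) -> x): min(1, 1 − 1 + 0.44) = 0.44
  (((((x -> ~x) -> y) -> y) -> x) -> x): min(1, 1 − 0.44 + 0.44) = 1
  ~y: Łukasiewicz ¬ gives 1 − 0.03 = 0.97
  ((((((x -> ~x) -> y) -> y) -> x) -> x) -> ~y): min(1, 1 − 1 + 0.97) = 0.97
  (((((((x -> ~x) -> y) -> y) -> x) -> x) -> ~y) -> x): min(1, 1 − 0.97 + 0.44) = 0.47
  Łukasiewicz value = 0.47
Difference: 1 − 0.47 = 0.53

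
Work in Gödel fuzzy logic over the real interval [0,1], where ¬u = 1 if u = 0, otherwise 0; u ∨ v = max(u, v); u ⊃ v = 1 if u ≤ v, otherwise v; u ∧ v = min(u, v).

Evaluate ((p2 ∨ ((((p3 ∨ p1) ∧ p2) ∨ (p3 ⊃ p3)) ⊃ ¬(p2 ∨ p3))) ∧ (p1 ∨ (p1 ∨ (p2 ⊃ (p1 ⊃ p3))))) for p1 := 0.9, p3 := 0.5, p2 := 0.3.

(p3 ∨ p1) = max(0.5, 0.9) = 0.9
((p3 ∨ p1) ∧ p2) = min(0.9, 0.3) = 0.3
(p3 ⊃ p3): 0.5 ≤ 0.5, so result = 1
(((p3 ∨ p1) ∧ p2) ∨ (p3 ⊃ p3)) = max(0.3, 1) = 1
(p2 ∨ p3) = max(0.3, 0.5) = 0.5
¬(p2 ∨ p3): Gödel ¬ of 0.5 = 0 (operand ≠ 0)
((((p3 ∨ p1) ∧ p2) ∨ (p3 ⊃ p3)) ⊃ ¬(p2 ∨ p3)): 1 > 0, so result = 0
(p2 ∨ ((((p3 ∨ p1) ∧ p2) ∨ (p3 ⊃ p3)) ⊃ ¬(p2 ∨ p3))) = max(0.3, 0) = 0.3
(p1 ⊃ p3): 0.9 > 0.5, so result = 0.5
(p2 ⊃ (p1 ⊃ p3)): 0.3 ≤ 0.5, so result = 1
(p1 ∨ (p2 ⊃ (p1 ⊃ p3))) = max(0.9, 1) = 1
(p1 ∨ (p1 ∨ (p2 ⊃ (p1 ⊃ p3)))) = max(0.9, 1) = 1
((p2 ∨ ((((p3 ∨ p1) ∧ p2) ∨ (p3 ⊃ p3)) ⊃ ¬(p2 ∨ p3))) ∧ (p1 ∨ (p1 ∨ (p2 ⊃ (p1 ⊃ p3))))) = min(0.3, 1) = 0.3

0.30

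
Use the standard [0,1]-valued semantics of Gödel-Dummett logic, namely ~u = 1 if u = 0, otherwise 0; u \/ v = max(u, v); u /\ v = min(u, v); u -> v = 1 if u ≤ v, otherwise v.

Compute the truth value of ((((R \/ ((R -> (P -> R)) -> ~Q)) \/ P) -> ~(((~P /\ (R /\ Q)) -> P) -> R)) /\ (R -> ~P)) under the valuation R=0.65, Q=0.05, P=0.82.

0.00

(P -> R): 0.82 > 0.65, so result = 0.65
(R -> (P -> R)): 0.65 ≤ 0.65, so result = 1
~Q: Gödel ¬ of 0.05 = 0 (operand ≠ 0)
((R -> (P -> R)) -> ~Q): 1 > 0, so result = 0
(R \/ ((R -> (P -> R)) -> ~Q)) = max(0.65, 0) = 0.65
((R \/ ((R -> (P -> R)) -> ~Q)) \/ P) = max(0.65, 0.82) = 0.82
~P: Gödel ¬ of 0.82 = 0 (operand ≠ 0)
(R /\ Q) = min(0.65, 0.05) = 0.05
(~P /\ (R /\ Q)) = min(0, 0.05) = 0
((~P /\ (R /\ Q)) -> P): 0 ≤ 0.82, so result = 1
(((~P /\ (R /\ Q)) -> P) -> R): 1 > 0.65, so result = 0.65
~(((~P /\ (R /\ Q)) -> P) -> R): Gödel ¬ of 0.65 = 0 (operand ≠ 0)
(((R \/ ((R -> (P -> R)) -> ~Q)) \/ P) -> ~(((~P /\ (R /\ Q)) -> P) -> R)): 0.82 > 0, so result = 0
~P: Gödel ¬ of 0.82 = 0 (operand ≠ 0)
(R -> ~P): 0.65 > 0, so result = 0
((((R \/ ((R -> (P -> R)) -> ~Q)) \/ P) -> ~(((~P /\ (R /\ Q)) -> P) -> R)) /\ (R -> ~P)) = min(0, 0) = 0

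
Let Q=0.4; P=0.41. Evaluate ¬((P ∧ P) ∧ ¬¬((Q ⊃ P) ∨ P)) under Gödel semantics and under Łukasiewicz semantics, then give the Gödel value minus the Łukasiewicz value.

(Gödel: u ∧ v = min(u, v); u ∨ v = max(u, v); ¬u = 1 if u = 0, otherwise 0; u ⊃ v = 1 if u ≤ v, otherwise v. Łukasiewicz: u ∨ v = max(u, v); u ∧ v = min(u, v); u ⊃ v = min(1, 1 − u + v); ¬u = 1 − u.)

Gödel evaluation:
  (P ∧ P) = min(0.41, 0.41) = 0.41
  (Q ⊃ P): 0.4 ≤ 0.41, so result = 1
  ((Q ⊃ P) ∨ P) = max(1, 0.41) = 1
  ¬((Q ⊃ P) ∨ P): Gödel ¬ of 1 = 0 (operand ≠ 0)
  ¬¬((Q ⊃ P) ∨ P): Gödel ¬ of 0 = 1 (operand is 0)
  ((P ∧ P) ∧ ¬¬((Q ⊃ P) ∨ P)) = min(0.41, 1) = 0.41
  ¬((P ∧ P) ∧ ¬¬((Q ⊃ P) ∨ P)): Gödel ¬ of 0.41 = 0 (operand ≠ 0)
  Gödel value = 0
Łukasiewicz evaluation:
  (P ∧ P) = min(0.41, 0.41) = 0.41
  (Q ⊃ P): min(1, 1 − 0.4 + 0.41) = 1
  ((Q ⊃ P) ∨ P) = max(1, 0.41) = 1
  ¬((Q ⊃ P) ∨ P): Łukasiewicz ¬ gives 1 − 1 = 0
  ¬¬((Q ⊃ P) ∨ P): Łukasiewicz ¬ gives 1 − 0 = 1
  ((P ∧ P) ∧ ¬¬((Q ⊃ P) ∨ P)) = min(0.41, 1) = 0.41
  ¬((P ∧ P) ∧ ¬¬((Q ⊃ P) ∨ P)): Łukasiewicz ¬ gives 1 − 0.41 = 0.59
  Łukasiewicz value = 0.59
Difference: 0 − 0.59 = -0.59

-0.59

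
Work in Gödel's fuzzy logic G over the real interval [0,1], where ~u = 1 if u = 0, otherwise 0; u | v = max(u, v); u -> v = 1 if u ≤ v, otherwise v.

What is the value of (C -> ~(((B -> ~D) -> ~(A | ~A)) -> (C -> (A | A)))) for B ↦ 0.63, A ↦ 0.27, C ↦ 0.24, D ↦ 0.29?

0.00

~D: Gödel ¬ of 0.29 = 0 (operand ≠ 0)
(B -> ~D): 0.63 > 0, so result = 0
~A: Gödel ¬ of 0.27 = 0 (operand ≠ 0)
(A | ~A) = max(0.27, 0) = 0.27
~(A | ~A): Gödel ¬ of 0.27 = 0 (operand ≠ 0)
((B -> ~D) -> ~(A | ~A)): 0 ≤ 0, so result = 1
(A | A) = max(0.27, 0.27) = 0.27
(C -> (A | A)): 0.24 ≤ 0.27, so result = 1
(((B -> ~D) -> ~(A | ~A)) -> (C -> (A | A))): 1 ≤ 1, so result = 1
~(((B -> ~D) -> ~(A | ~A)) -> (C -> (A | A))): Gödel ¬ of 1 = 0 (operand ≠ 0)
(C -> ~(((B -> ~D) -> ~(A | ~A)) -> (C -> (A | A)))): 0.24 > 0, so result = 0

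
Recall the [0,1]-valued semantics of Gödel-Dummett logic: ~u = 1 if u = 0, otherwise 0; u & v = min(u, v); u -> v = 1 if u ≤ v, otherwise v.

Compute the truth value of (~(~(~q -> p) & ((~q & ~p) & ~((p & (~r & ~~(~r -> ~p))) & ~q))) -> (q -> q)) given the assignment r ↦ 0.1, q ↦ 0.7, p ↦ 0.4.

1.00

~q: Gödel ¬ of 0.7 = 0 (operand ≠ 0)
(~q -> p): 0 ≤ 0.4, so result = 1
~(~q -> p): Gödel ¬ of 1 = 0 (operand ≠ 0)
~q: Gödel ¬ of 0.7 = 0 (operand ≠ 0)
~p: Gödel ¬ of 0.4 = 0 (operand ≠ 0)
(~q & ~p) = min(0, 0) = 0
~r: Gödel ¬ of 0.1 = 0 (operand ≠ 0)
~r: Gödel ¬ of 0.1 = 0 (operand ≠ 0)
~p: Gödel ¬ of 0.4 = 0 (operand ≠ 0)
(~r -> ~p): 0 ≤ 0, so result = 1
~(~r -> ~p): Gödel ¬ of 1 = 0 (operand ≠ 0)
~~(~r -> ~p): Gödel ¬ of 0 = 1 (operand is 0)
(~r & ~~(~r -> ~p)) = min(0, 1) = 0
(p & (~r & ~~(~r -> ~p))) = min(0.4, 0) = 0
~q: Gödel ¬ of 0.7 = 0 (operand ≠ 0)
((p & (~r & ~~(~r -> ~p))) & ~q) = min(0, 0) = 0
~((p & (~r & ~~(~r -> ~p))) & ~q): Gödel ¬ of 0 = 1 (operand is 0)
((~q & ~p) & ~((p & (~r & ~~(~r -> ~p))) & ~q)) = min(0, 1) = 0
(~(~q -> p) & ((~q & ~p) & ~((p & (~r & ~~(~r -> ~p))) & ~q))) = min(0, 0) = 0
~(~(~q -> p) & ((~q & ~p) & ~((p & (~r & ~~(~r -> ~p))) & ~q))): Gödel ¬ of 0 = 1 (operand is 0)
(q -> q): 0.7 ≤ 0.7, so result = 1
(~(~(~q -> p) & ((~q & ~p) & ~((p & (~r & ~~(~r -> ~p))) & ~q))) -> (q -> q)): 1 ≤ 1, so result = 1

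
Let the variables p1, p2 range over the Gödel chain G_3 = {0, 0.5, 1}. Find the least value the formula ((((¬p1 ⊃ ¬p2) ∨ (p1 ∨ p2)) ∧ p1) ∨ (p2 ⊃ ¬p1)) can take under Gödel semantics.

0.50

The minimum is attained at p1 = 0.5, p2 = 0.5:
  ¬p1: Gödel ¬ of 0.5 = 0 (operand ≠ 0)
  ¬p2: Gödel ¬ of 0.5 = 0 (operand ≠ 0)
  (¬p1 ⊃ ¬p2): 0 ≤ 0, so result = 1
  (p1 ∨ p2) = max(0.5, 0.5) = 0.5
  ((¬p1 ⊃ ¬p2) ∨ (p1 ∨ p2)) = max(1, 0.5) = 1
  (((¬p1 ⊃ ¬p2) ∨ (p1 ∨ p2)) ∧ p1) = min(1, 0.5) = 0.5
  ¬p1: Gödel ¬ of 0.5 = 0 (operand ≠ 0)
  (p2 ⊃ ¬p1): 0.5 > 0, so result = 0
  ((((¬p1 ⊃ ¬p2) ∨ (p1 ∨ p2)) ∧ p1) ∨ (p2 ⊃ ¬p1)) = max(0.5, 0) = 0.5
Checking all 9 assignments confirms none give a value below 0.50.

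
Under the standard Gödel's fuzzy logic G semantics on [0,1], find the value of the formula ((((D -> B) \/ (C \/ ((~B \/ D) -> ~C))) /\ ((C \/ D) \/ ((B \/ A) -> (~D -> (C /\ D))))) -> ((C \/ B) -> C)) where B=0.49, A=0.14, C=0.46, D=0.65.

(D -> B): 0.65 > 0.49, so result = 0.49
~B: Gödel ¬ of 0.49 = 0 (operand ≠ 0)
(~B \/ D) = max(0, 0.65) = 0.65
~C: Gödel ¬ of 0.46 = 0 (operand ≠ 0)
((~B \/ D) -> ~C): 0.65 > 0, so result = 0
(C \/ ((~B \/ D) -> ~C)) = max(0.46, 0) = 0.46
((D -> B) \/ (C \/ ((~B \/ D) -> ~C))) = max(0.49, 0.46) = 0.49
(C \/ D) = max(0.46, 0.65) = 0.65
(B \/ A) = max(0.49, 0.14) = 0.49
~D: Gödel ¬ of 0.65 = 0 (operand ≠ 0)
(C /\ D) = min(0.46, 0.65) = 0.46
(~D -> (C /\ D)): 0 ≤ 0.46, so result = 1
((B \/ A) -> (~D -> (C /\ D))): 0.49 ≤ 1, so result = 1
((C \/ D) \/ ((B \/ A) -> (~D -> (C /\ D)))) = max(0.65, 1) = 1
(((D -> B) \/ (C \/ ((~B \/ D) -> ~C))) /\ ((C \/ D) \/ ((B \/ A) -> (~D -> (C /\ D))))) = min(0.49, 1) = 0.49
(C \/ B) = max(0.46, 0.49) = 0.49
((C \/ B) -> C): 0.49 > 0.46, so result = 0.46
((((D -> B) \/ (C \/ ((~B \/ D) -> ~C))) /\ ((C \/ D) \/ ((B \/ A) -> (~D -> (C /\ D))))) -> ((C \/ B) -> C)): 0.49 > 0.46, so result = 0.46

0.46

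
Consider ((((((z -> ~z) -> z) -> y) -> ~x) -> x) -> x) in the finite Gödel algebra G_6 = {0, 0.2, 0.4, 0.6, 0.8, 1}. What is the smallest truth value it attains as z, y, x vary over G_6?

The minimum is attained at z = 0, y = 0, x = 0.2:
  ~z: Gödel ¬ of 0 = 1 (operand is 0)
  (z -> ~z): 0 ≤ 1, so result = 1
  ((z -> ~z) -> z): 1 > 0, so result = 0
  (((z -> ~z) -> z) -> y): 0 ≤ 0, so result = 1
  ~x: Gödel ¬ of 0.2 = 0 (operand ≠ 0)
  ((((z -> ~z) -> z) -> y) -> ~x): 1 > 0, so result = 0
  (((((z -> ~z) -> z) -> y) -> ~x) -> x): 0 ≤ 0.2, so result = 1
  ((((((z -> ~z) -> z) -> y) -> ~x) -> x) -> x): 1 > 0.2, so result = 0.2
Checking all 216 assignments confirms none give a value below 0.20.

0.20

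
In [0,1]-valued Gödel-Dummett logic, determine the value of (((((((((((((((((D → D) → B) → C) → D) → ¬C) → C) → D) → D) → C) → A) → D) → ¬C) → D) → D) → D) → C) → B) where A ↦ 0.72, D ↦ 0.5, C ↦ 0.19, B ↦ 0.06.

0.06

(D → D): 0.5 ≤ 0.5, so result = 1
((D → D) → B): 1 > 0.06, so result = 0.06
(((D → D) → B) → C): 0.06 ≤ 0.19, so result = 1
((((D → D) → B) → C) → D): 1 > 0.5, so result = 0.5
¬C: Gödel ¬ of 0.19 = 0 (operand ≠ 0)
(((((D → D) → B) → C) → D) → ¬C): 0.5 > 0, so result = 0
((((((D → D) → B) → C) → D) → ¬C) → C): 0 ≤ 0.19, so result = 1
(((((((D → D) → B) → C) → D) → ¬C) → C) → D): 1 > 0.5, so result = 0.5
((((((((D → D) → B) → C) → D) → ¬C) → C) → D) → D): 0.5 ≤ 0.5, so result = 1
(((((((((D → D) → B) → C) → D) → ¬C) → C) → D) → D) → C): 1 > 0.19, so result = 0.19
((((((((((D → D) → B) → C) → D) → ¬C) → C) → D) → D) → C) → A): 0.19 ≤ 0.72, so result = 1
(((((((((((D → D) → B) → C) → D) → ¬C) → C) → D) → D) → C) → A) → D): 1 > 0.5, so result = 0.5
¬C: Gödel ¬ of 0.19 = 0 (operand ≠ 0)
((((((((((((D → D) → B) → C) → D) → ¬C) → C) → D) → D) → C) → A) → D) → ¬C): 0.5 > 0, so result = 0
(((((((((((((D → D) → B) → C) → D) → ¬C) → C) → D) → D) → C) → A) → D) → ¬C) → D): 0 ≤ 0.5, so result = 1
((((((((((((((D → D) → B) → C) → D) → ¬C) → C) → D) → D) → C) → A) → D) → ¬C) → D) → D): 1 > 0.5, so result = 0.5
(((((((((((((((D → D) → B) → C) → D) → ¬C) → C) → D) → D) → C) → A) → D) → ¬C) → D) → D) → D): 0.5 ≤ 0.5, so result = 1
((((((((((((((((D → D) → B) → C) → D) → ¬C) → C) → D) → D) → C) → A) → D) → ¬C) → D) → D) → D) → C): 1 > 0.19, so result = 0.19
(((((((((((((((((D → D) → B) → C) → D) → ¬C) → C) → D) → D) → C) → A) → D) → ¬C) → D) → D) → D) → C) → B): 0.19 > 0.06, so result = 0.06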